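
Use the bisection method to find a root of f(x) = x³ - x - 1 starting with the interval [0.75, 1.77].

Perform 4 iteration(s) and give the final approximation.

f(x) = x³ - x - 1
Initial interval: [0.75, 1.77]

Iteration 1:
  c_1 = (0.750000 + 1.770000)/2 = 1.260000
  f(c_1) = f(1.260000) = -0.259624
  f(a) × f(c) ≥ 0, new interval: [1.260000, 1.770000]
Iteration 2:
  c_2 = (1.260000 + 1.770000)/2 = 1.515000
  f(c_2) = f(1.515000) = 0.962266
  f(a) × f(c) < 0, new interval: [1.260000, 1.515000]
Iteration 3:
  c_3 = (1.260000 + 1.515000)/2 = 1.387500
  f(c_3) = f(1.387500) = 0.283654
  f(a) × f(c) < 0, new interval: [1.260000, 1.387500]
Iteration 4:
  c_4 = (1.260000 + 1.387500)/2 = 1.323750
  f(c_4) = f(1.323750) = -0.004124
  f(a) × f(c) ≥ 0, new interval: [1.323750, 1.387500]

After 4 iteration(s), the approximation is c_4 = 1.323750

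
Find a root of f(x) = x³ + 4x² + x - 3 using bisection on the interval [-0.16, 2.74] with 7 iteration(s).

f(x) = x³ + 4x² + x - 3
Initial interval: [-0.16, 2.74]

Iteration 1:
  c_1 = (-0.160000 + 2.740000)/2 = 1.290000
  f(c_1) = f(1.290000) = 7.093089
  f(a) × f(c) < 0, new interval: [-0.160000, 1.290000]
Iteration 2:
  c_2 = (-0.160000 + 1.290000)/2 = 0.565000
  f(c_2) = f(0.565000) = -0.977738
  f(a) × f(c) ≥ 0, new interval: [0.565000, 1.290000]
Iteration 3:
  c_3 = (0.565000 + 1.290000)/2 = 0.927500
  f(c_3) = f(0.927500) = 2.166413
  f(a) × f(c) < 0, new interval: [0.565000, 0.927500]
Iteration 4:
  c_4 = (0.565000 + 0.927500)/2 = 0.746250
  f(c_4) = f(0.746250) = 0.389385
  f(a) × f(c) < 0, new interval: [0.565000, 0.746250]
Iteration 5:
  c_5 = (0.565000 + 0.746250)/2 = 0.655625
  f(c_5) = f(0.655625) = -0.343182
  f(a) × f(c) ≥ 0, new interval: [0.655625, 0.746250]
Iteration 6:
  c_6 = (0.655625 + 0.746250)/2 = 0.700938
  f(c_6) = f(0.700938) = 0.010571
  f(a) × f(c) < 0, new interval: [0.655625, 0.700938]
Iteration 7:
  c_7 = (0.655625 + 0.700938)/2 = 0.678281
  f(c_7) = f(0.678281) = -0.169403
  f(a) × f(c) ≥ 0, new interval: [0.678281, 0.700938]

After 7 iteration(s), the approximation is c_7 = 0.678281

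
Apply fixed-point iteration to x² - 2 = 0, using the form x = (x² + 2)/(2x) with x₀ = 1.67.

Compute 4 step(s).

Equation: x² - 2 = 0
Fixed-point form: x = (x² + 2)/(2x)
x₀ = 1.67

x_1 = g(1.670000) = 1.433802
x_2 = g(1.433802) = 1.414347
x_3 = g(1.414347) = 1.414214
x_4 = g(1.414214) = 1.414214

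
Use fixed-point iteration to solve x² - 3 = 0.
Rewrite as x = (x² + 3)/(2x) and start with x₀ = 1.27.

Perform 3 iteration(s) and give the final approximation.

Equation: x² - 3 = 0
Fixed-point form: x = (x² + 3)/(2x)
x₀ = 1.27

x_1 = g(1.270000) = 1.816102
x_2 = g(1.816102) = 1.733996
x_3 = g(1.733996) = 1.732052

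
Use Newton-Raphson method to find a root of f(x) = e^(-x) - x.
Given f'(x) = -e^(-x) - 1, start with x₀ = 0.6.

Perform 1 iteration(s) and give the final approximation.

f(x) = e^(-x) - x
f'(x) = -e^(-x) - 1
x₀ = 0.6

Newton-Raphson formula: x_{n+1} = x_n - f(x_n)/f'(x_n)

Iteration 1:
  f(0.600000) = -0.051188
  f'(0.600000) = -1.548812
  x_1 = 0.600000 - (-0.051188)/(-1.548812) = 0.566950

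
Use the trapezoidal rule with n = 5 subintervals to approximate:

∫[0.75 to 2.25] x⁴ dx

f(x) = x⁴
a = 0.75, b = 2.25, n = 5
h = (b - a)/n = 0.300000

Trapezoidal rule: (h/2)[f(x₀) + 2f(x₁) + 2f(x₂) + ... + f(xₙ)]

x_0 = 0.7500, f(x_0) = 0.316406, coefficient = 1
x_1 = 1.0500, f(x_1) = 1.215506, coefficient = 2
x_2 = 1.3500, f(x_2) = 3.321506, coefficient = 2
x_3 = 1.6500, f(x_3) = 7.412006, coefficient = 2
x_4 = 1.9500, f(x_4) = 14.459006, coefficient = 2
x_5 = 2.2500, f(x_5) = 25.628906, coefficient = 1

I ≈ (0.300000/2) × 78.761362 = 11.814204
Exact value: 11.485547
Error: 0.328657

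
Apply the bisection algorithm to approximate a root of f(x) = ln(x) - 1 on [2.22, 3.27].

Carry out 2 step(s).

f(x) = ln(x) - 1
Initial interval: [2.22, 3.27]

Iteration 1:
  c_1 = (2.220000 + 3.270000)/2 = 2.745000
  f(c_1) = f(2.745000) = 0.009781
  f(a) × f(c) < 0, new interval: [2.220000, 2.745000]
Iteration 2:
  c_2 = (2.220000 + 2.745000)/2 = 2.482500
  f(c_2) = f(2.482500) = -0.090734
  f(a) × f(c) ≥ 0, new interval: [2.482500, 2.745000]

After 2 iteration(s), the approximation is c_2 = 2.482500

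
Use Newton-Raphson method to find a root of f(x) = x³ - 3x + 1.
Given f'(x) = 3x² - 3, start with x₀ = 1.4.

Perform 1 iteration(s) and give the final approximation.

f(x) = x³ - 3x + 1
f'(x) = 3x² - 3
x₀ = 1.4

Newton-Raphson formula: x_{n+1} = x_n - f(x_n)/f'(x_n)

Iteration 1:
  f(1.400000) = -0.456000
  f'(1.400000) = 2.880000
  x_1 = 1.400000 - (-0.456000)/2.880000 = 1.558333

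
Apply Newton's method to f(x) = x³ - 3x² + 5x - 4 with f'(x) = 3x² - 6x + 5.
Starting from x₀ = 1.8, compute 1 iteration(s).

f(x) = x³ - 3x² + 5x - 4
f'(x) = 3x² - 6x + 5
x₀ = 1.8

Newton-Raphson formula: x_{n+1} = x_n - f(x_n)/f'(x_n)

Iteration 1:
  f(1.800000) = 1.112000
  f'(1.800000) = 3.920000
  x_1 = 1.800000 - 1.112000/3.920000 = 1.516327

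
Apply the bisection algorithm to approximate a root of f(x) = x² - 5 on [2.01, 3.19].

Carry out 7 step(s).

f(x) = x² - 5
Initial interval: [2.01, 3.19]

Iteration 1:
  c_1 = (2.010000 + 3.190000)/2 = 2.600000
  f(c_1) = f(2.600000) = 1.760000
  f(a) × f(c) < 0, new interval: [2.010000, 2.600000]
Iteration 2:
  c_2 = (2.010000 + 2.600000)/2 = 2.305000
  f(c_2) = f(2.305000) = 0.313025
  f(a) × f(c) < 0, new interval: [2.010000, 2.305000]
Iteration 3:
  c_3 = (2.010000 + 2.305000)/2 = 2.157500
  f(c_3) = f(2.157500) = -0.345194
  f(a) × f(c) ≥ 0, new interval: [2.157500, 2.305000]
Iteration 4:
  c_4 = (2.157500 + 2.305000)/2 = 2.231250
  f(c_4) = f(2.231250) = -0.021523
  f(a) × f(c) ≥ 0, new interval: [2.231250, 2.305000]
Iteration 5:
  c_5 = (2.231250 + 2.305000)/2 = 2.268125
  f(c_5) = f(2.268125) = 0.144391
  f(a) × f(c) < 0, new interval: [2.231250, 2.268125]
Iteration 6:
  c_6 = (2.231250 + 2.268125)/2 = 2.249687
  f(c_6) = f(2.249687) = 0.061094
  f(a) × f(c) < 0, new interval: [2.231250, 2.249687]
Iteration 7:
  c_7 = (2.231250 + 2.249687)/2 = 2.240469
  f(c_7) = f(2.240469) = 0.019700
  f(a) × f(c) < 0, new interval: [2.231250, 2.240469]

After 7 iteration(s), the approximation is c_7 = 2.240469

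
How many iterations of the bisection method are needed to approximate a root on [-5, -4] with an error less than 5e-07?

We need (b-a)/2^n ≤ 5e-07
(-4 - (-5))/2^n ≤ 5e-07
1/2^n ≤ 5e-07
2^n ≥ 2000000
n ≥ log₂(2000000) = 20.93
n ≥ 21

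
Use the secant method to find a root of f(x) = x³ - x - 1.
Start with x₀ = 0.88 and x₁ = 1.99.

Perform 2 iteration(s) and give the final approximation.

f(x) = x³ - x - 1
x₀ = 0.88, x₁ = 1.99

Secant formula: x_{n+1} = x_n - f(x_n)(x_n - x_{n-1})/(f(x_n) - f(x_{n-1}))

Iteration 1:
  f(0.880000) = -1.198528
  f(1.990000) = 4.890599
  x_2 = 1.990000 - 4.890599×(1.990000 - 0.880000)/(4.890599 - (-1.198528))
       = 1.098482
Iteration 2:
  f(1.990000) = 4.890599
  f(1.098482) = -0.772984
  x_3 = 1.098482 - (-0.772984)×(1.098482 - 1.990000)/(-0.772984 - 4.890599)
       = 1.220159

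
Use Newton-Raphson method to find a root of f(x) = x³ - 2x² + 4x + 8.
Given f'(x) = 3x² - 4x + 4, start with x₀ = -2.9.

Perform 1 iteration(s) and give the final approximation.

f(x) = x³ - 2x² + 4x + 8
f'(x) = 3x² - 4x + 4
x₀ = -2.9

Newton-Raphson formula: x_{n+1} = x_n - f(x_n)/f'(x_n)

Iteration 1:
  f(-2.900000) = -44.809000
  f'(-2.900000) = 40.830000
  x_1 = -2.900000 - (-44.809000)/40.830000 = -1.802547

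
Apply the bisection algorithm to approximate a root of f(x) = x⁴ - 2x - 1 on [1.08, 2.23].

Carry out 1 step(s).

f(x) = x⁴ - 2x - 1
Initial interval: [1.08, 2.23]

Iteration 1:
  c_1 = (1.080000 + 2.230000)/2 = 1.655000
  f(c_1) = f(1.655000) = 3.192258
  f(a) × f(c) < 0, new interval: [1.080000, 1.655000]

After 1 iteration(s), the approximation is c_1 = 1.655000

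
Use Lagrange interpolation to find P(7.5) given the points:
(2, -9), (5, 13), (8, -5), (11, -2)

Lagrange interpolation formula:
P(x) = Σ yᵢ × Lᵢ(x)
where Lᵢ(x) = Π_{j≠i} (x - xⱼ)/(xᵢ - xⱼ)

L_0(7.5) = (7.5 - 5)/(2 - 5) × (7.5 - 8)/(2 - 8) × (7.5 - 11)/(2 - 11) = -0.027006
L_1(7.5) = (7.5 - 2)/(5 - 2) × (7.5 - 8)/(5 - 8) × (7.5 - 11)/(5 - 11) = 0.178241
L_2(7.5) = (7.5 - 2)/(8 - 2) × (7.5 - 5)/(8 - 5) × (7.5 - 11)/(8 - 11) = 0.891204
L_3(7.5) = (7.5 - 2)/(11 - 2) × (7.5 - 5)/(11 - 5) × (7.5 - 8)/(11 - 8) = -0.042438

P(7.5) = (-9)×L_0(7.5) + 13×L_1(7.5) + (-5)×L_2(7.5) + (-2)×L_3(7.5)
P(7.5) = -1.810957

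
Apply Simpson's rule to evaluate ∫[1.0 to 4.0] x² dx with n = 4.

f(x) = x²
a = 1.0, b = 4.0, n = 4
h = (b - a)/n = 0.750000

Simpson's rule: (h/3)[f(x₀) + 4f(x₁) + 2f(x₂) + ... + f(xₙ)]

x_0 = 1.0000, f(x_0) = 1.000000, coefficient = 1
x_1 = 1.7500, f(x_1) = 3.062500, coefficient = 4
x_2 = 2.5000, f(x_2) = 6.250000, coefficient = 2
x_3 = 3.2500, f(x_3) = 10.562500, coefficient = 4
x_4 = 4.0000, f(x_4) = 16.000000, coefficient = 1

I ≈ (0.750000/3) × 84.000000 = 21.000000
Exact value: 21.000000
Error: 0.000000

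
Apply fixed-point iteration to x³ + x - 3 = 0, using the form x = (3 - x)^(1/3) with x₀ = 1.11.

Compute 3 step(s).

Equation: x³ + x - 3 = 0
Fixed-point form: x = (3 - x)^(1/3)
x₀ = 1.11

x_1 = g(1.110000) = 1.236386
x_2 = g(1.236386) = 1.208188
x_3 = g(1.208188) = 1.214593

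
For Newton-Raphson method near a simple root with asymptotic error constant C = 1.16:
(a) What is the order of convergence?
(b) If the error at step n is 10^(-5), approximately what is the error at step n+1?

(a) Newton-Raphson has quadratic (order 2) convergence near simple roots.
    This means |e_{n+1}| ≈ C|e_n|².

(b) With |e_n| = 10^(-5) and C = 1.16:
    |e_{n+1}| ≈ 1.16 × (10^(-5))² = 1.16 × 10^(-10)

(a) 2 (quadratic); (b) |e_{n+1}| ≈ 1.160e-10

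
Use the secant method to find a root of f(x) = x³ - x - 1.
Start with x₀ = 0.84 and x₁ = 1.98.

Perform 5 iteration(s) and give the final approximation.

f(x) = x³ - x - 1
x₀ = 0.84, x₁ = 1.98

Secant formula: x_{n+1} = x_n - f(x_n)(x_n - x_{n-1})/(f(x_n) - f(x_{n-1}))

Iteration 1:
  f(0.840000) = -1.247296
  f(1.980000) = 4.782392
  x_2 = 1.980000 - 4.782392×(1.980000 - 0.840000)/(4.782392 - (-1.247296))
       = 1.075819
Iteration 2:
  f(1.980000) = 4.782392
  f(1.075819) = -0.830680
  x_3 = 1.075819 - (-0.830680)×(1.075819 - 1.980000)/(-0.830680 - 4.782392)
       = 1.209629
Iteration 3:
  f(1.075819) = -0.830680
  f(1.209629) = -0.439696
  x_4 = 1.209629 - (-0.439696)×(1.209629 - 1.075819)/(-0.439696 - (-0.830680))
       = 1.360111
Iteration 4:
  f(1.209629) = -0.439696
  f(1.360111) = 0.155959
  x_5 = 1.360111 - 0.155959×(1.360111 - 1.209629)/(0.155959 - (-0.439696))
       = 1.320710
Iteration 5:
  f(1.360111) = 0.155959
  f(1.320710) = -0.017027
  x_6 = 1.320710 - (-0.017027)×(1.320710 - 1.360111)/(-0.017027 - 0.155959)
       = 1.324589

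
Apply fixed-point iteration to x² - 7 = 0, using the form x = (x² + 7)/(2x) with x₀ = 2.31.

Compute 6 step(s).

Equation: x² - 7 = 0
Fixed-point form: x = (x² + 7)/(2x)
x₀ = 2.31

x_1 = g(2.310000) = 2.670152
x_2 = g(2.670152) = 2.645863
x_3 = g(2.645863) = 2.645751
x_4 = g(2.645751) = 2.645751
x_5 = g(2.645751) = 2.645751
x_6 = g(2.645751) = 2.645751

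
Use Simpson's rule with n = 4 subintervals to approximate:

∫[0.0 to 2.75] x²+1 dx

f(x) = x²+1
a = 0.0, b = 2.75, n = 4
h = (b - a)/n = 0.687500

Simpson's rule: (h/3)[f(x₀) + 4f(x₁) + 2f(x₂) + ... + f(xₙ)]

x_0 = 0.0000, f(x_0) = 1.000000, coefficient = 1
x_1 = 0.6875, f(x_1) = 1.472656, coefficient = 4
x_2 = 1.3750, f(x_2) = 2.890625, coefficient = 2
x_3 = 2.0625, f(x_3) = 5.253906, coefficient = 4
x_4 = 2.7500, f(x_4) = 8.562500, coefficient = 1

I ≈ (0.687500/3) × 42.250000 = 9.682292
Exact value: 9.682292
Error: 0.000000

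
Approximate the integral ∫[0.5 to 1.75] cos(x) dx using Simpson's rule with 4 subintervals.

f(x) = cos(x)
a = 0.5, b = 1.75, n = 4
h = (b - a)/n = 0.312500

Simpson's rule: (h/3)[f(x₀) + 4f(x₁) + 2f(x₂) + ... + f(xₙ)]

x_0 = 0.5000, f(x_0) = 0.877583, coefficient = 1
x_1 = 0.8125, f(x_1) = 0.687686, coefficient = 4
x_2 = 1.1250, f(x_2) = 0.431177, coefficient = 2
x_3 = 1.4375, f(x_3) = 0.132902, coefficient = 4
x_4 = 1.7500, f(x_4) = -0.178246, coefficient = 1

I ≈ (0.312500/3) × 4.844040 = 0.504587
Exact value: 0.504560
Error: 0.000027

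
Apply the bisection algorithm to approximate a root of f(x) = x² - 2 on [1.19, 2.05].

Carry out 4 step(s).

f(x) = x² - 2
Initial interval: [1.19, 2.05]

Iteration 1:
  c_1 = (1.190000 + 2.050000)/2 = 1.620000
  f(c_1) = f(1.620000) = 0.624400
  f(a) × f(c) < 0, new interval: [1.190000, 1.620000]
Iteration 2:
  c_2 = (1.190000 + 1.620000)/2 = 1.405000
  f(c_2) = f(1.405000) = -0.025975
  f(a) × f(c) ≥ 0, new interval: [1.405000, 1.620000]
Iteration 3:
  c_3 = (1.405000 + 1.620000)/2 = 1.512500
  f(c_3) = f(1.512500) = 0.287656
  f(a) × f(c) < 0, new interval: [1.405000, 1.512500]
Iteration 4:
  c_4 = (1.405000 + 1.512500)/2 = 1.458750
  f(c_4) = f(1.458750) = 0.127952
  f(a) × f(c) < 0, new interval: [1.405000, 1.458750]

After 4 iteration(s), the approximation is c_4 = 1.458750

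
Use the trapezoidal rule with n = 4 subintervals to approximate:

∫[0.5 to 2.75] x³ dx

f(x) = x³
a = 0.5, b = 2.75, n = 4
h = (b - a)/n = 0.562500

Trapezoidal rule: (h/2)[f(x₀) + 2f(x₁) + 2f(x₂) + ... + f(xₙ)]

x_0 = 0.5000, f(x_0) = 0.125000, coefficient = 1
x_1 = 1.0625, f(x_1) = 1.199463, coefficient = 2
x_2 = 1.6250, f(x_2) = 4.291016, coefficient = 2
x_3 = 2.1875, f(x_3) = 10.467529, coefficient = 2
x_4 = 2.7500, f(x_4) = 20.796875, coefficient = 1

I ≈ (0.562500/2) × 52.837891 = 14.860657
Exact value: 14.282227
Error: 0.578430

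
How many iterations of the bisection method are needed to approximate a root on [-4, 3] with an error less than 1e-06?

We need (b-a)/2^n ≤ 1e-06
(3 - (-4))/2^n ≤ 1e-06
7/2^n ≤ 1e-06
2^n ≥ 7000000
n ≥ log₂(7000000) = 22.74
n ≥ 23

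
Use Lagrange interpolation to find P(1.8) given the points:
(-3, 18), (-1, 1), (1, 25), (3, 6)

Lagrange interpolation formula:
P(x) = Σ yᵢ × Lᵢ(x)
where Lᵢ(x) = Π_{j≠i} (x - xⱼ)/(xᵢ - xⱼ)

L_0(1.8) = (1.8 - (-1))/(-3 - (-1)) × (1.8 - 1)/(-3 - 1) × (1.8 - 3)/(-3 - 3) = 0.056000
L_1(1.8) = (1.8 - (-3))/(-1 - (-3)) × (1.8 - 1)/(-1 - 1) × (1.8 - 3)/(-1 - 3) = -0.288000
L_2(1.8) = (1.8 - (-3))/(1 - (-3)) × (1.8 - (-1))/(1 - (-1)) × (1.8 - 3)/(1 - 3) = 1.008000
L_3(1.8) = (1.8 - (-3))/(3 - (-3)) × (1.8 - (-1))/(3 - (-1)) × (1.8 - 1)/(3 - 1) = 0.224000

P(1.8) = 18×L_0(1.8) + 1×L_1(1.8) + 25×L_2(1.8) + 6×L_3(1.8)
P(1.8) = 27.264000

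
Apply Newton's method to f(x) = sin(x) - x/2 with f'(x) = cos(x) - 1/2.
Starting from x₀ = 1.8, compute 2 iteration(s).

f(x) = sin(x) - x/2
f'(x) = cos(x) - 1/2
x₀ = 1.8

Newton-Raphson formula: x_{n+1} = x_n - f(x_n)/f'(x_n)

Iteration 1:
  f(1.800000) = 0.073848
  f'(1.800000) = -0.727202
  x_1 = 1.800000 - 0.073848/(-0.727202) = 1.901550
Iteration 2:
  f(1.901550) = -0.004977
  f'(1.901550) = -0.824756
  x_2 = 1.901550 - (-0.004977)/(-0.824756) = 1.895515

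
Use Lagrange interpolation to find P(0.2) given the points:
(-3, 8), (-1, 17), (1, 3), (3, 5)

Lagrange interpolation formula:
P(x) = Σ yᵢ × Lᵢ(x)
where Lᵢ(x) = Π_{j≠i} (x - xⱼ)/(xᵢ - xⱼ)

L_0(0.2) = (0.2 - (-1))/(-3 - (-1)) × (0.2 - 1)/(-3 - 1) × (0.2 - 3)/(-3 - 3) = -0.056000
L_1(0.2) = (0.2 - (-3))/(-1 - (-3)) × (0.2 - 1)/(-1 - 1) × (0.2 - 3)/(-1 - 3) = 0.448000
L_2(0.2) = (0.2 - (-3))/(1 - (-3)) × (0.2 - (-1))/(1 - (-1)) × (0.2 - 3)/(1 - 3) = 0.672000
L_3(0.2) = (0.2 - (-3))/(3 - (-3)) × (0.2 - (-1))/(3 - (-1)) × (0.2 - 1)/(3 - 1) = -0.064000

P(0.2) = 8×L_0(0.2) + 17×L_1(0.2) + 3×L_2(0.2) + 5×L_3(0.2)
P(0.2) = 8.864000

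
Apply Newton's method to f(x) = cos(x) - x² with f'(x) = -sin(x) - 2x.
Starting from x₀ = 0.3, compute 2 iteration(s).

f(x) = cos(x) - x²
f'(x) = -sin(x) - 2x
x₀ = 0.3

Newton-Raphson formula: x_{n+1} = x_n - f(x_n)/f'(x_n)

Iteration 1:
  f(0.300000) = 0.865336
  f'(0.300000) = -0.895520
  x_1 = 0.300000 - 0.865336/(-0.895520) = 1.266295
Iteration 2:
  f(1.266295) = -1.303685
  f'(1.266295) = -3.486586
  x_2 = 1.266295 - (-1.303685)/(-3.486586) = 0.892380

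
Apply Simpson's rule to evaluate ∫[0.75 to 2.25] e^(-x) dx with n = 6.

f(x) = e^(-x)
a = 0.75, b = 2.25, n = 6
h = (b - a)/n = 0.250000

Simpson's rule: (h/3)[f(x₀) + 4f(x₁) + 2f(x₂) + ... + f(xₙ)]

x_0 = 0.7500, f(x_0) = 0.472367, coefficient = 1
x_1 = 1.0000, f(x_1) = 0.367879, coefficient = 4
x_2 = 1.2500, f(x_2) = 0.286505, coefficient = 2
x_3 = 1.5000, f(x_3) = 0.223130, coefficient = 4
x_4 = 1.7500, f(x_4) = 0.173774, coefficient = 2
x_5 = 2.0000, f(x_5) = 0.135335, coefficient = 4
x_6 = 2.2500, f(x_6) = 0.105399, coefficient = 1

I ≈ (0.250000/3) × 4.403703 = 0.366975
Exact value: 0.366967
Error: 0.000008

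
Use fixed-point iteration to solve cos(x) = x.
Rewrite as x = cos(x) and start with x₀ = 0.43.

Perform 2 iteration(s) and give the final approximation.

Equation: cos(x) = x
Fixed-point form: x = cos(x)
x₀ = 0.43

x_1 = g(0.430000) = 0.908966
x_2 = g(0.908966) = 0.614562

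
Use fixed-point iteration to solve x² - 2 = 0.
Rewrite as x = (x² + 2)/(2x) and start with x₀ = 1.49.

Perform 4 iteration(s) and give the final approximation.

Equation: x² - 2 = 0
Fixed-point form: x = (x² + 2)/(2x)
x₀ = 1.49

x_1 = g(1.490000) = 1.416141
x_2 = g(1.416141) = 1.414215
x_3 = g(1.414215) = 1.414214
x_4 = g(1.414214) = 1.414214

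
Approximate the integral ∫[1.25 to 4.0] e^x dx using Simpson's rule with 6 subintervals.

f(x) = e^x
a = 1.25, b = 4.0, n = 6
h = (b - a)/n = 0.458333

Simpson's rule: (h/3)[f(x₀) + 4f(x₁) + 2f(x₂) + ... + f(xₙ)]

x_0 = 1.2500, f(x_0) = 3.490343, coefficient = 1
x_1 = 1.7083, f(x_1) = 5.519754, coefficient = 4
x_2 = 2.1667, f(x_2) = 8.729138, coefficient = 2
x_3 = 2.6250, f(x_3) = 13.804574, coefficient = 4
x_4 = 3.0833, f(x_4) = 21.831051, coefficient = 2
x_5 = 3.5417, f(x_5) = 34.524412, coefficient = 4
x_6 = 4.0000, f(x_6) = 54.598150, coefficient = 1

I ≈ (0.458333/3) × 334.603834 = 51.120030
Exact value: 51.107807
Error: 0.012223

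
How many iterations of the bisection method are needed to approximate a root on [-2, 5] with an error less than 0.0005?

We need (b-a)/2^n ≤ 0.0005
(5 - (-2))/2^n ≤ 0.0005
7/2^n ≤ 0.0005
2^n ≥ 14000
n ≥ log₂(14000) = 13.77
n ≥ 14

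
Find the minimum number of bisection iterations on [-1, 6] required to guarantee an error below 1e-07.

We need (b-a)/2^n ≤ 1e-07
(6 - (-1))/2^n ≤ 1e-07
7/2^n ≤ 1e-07
2^n ≥ 70000000
n ≥ log₂(70000000) = 26.06
n ≥ 27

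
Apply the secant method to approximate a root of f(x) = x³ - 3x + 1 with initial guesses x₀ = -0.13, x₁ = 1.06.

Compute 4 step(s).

f(x) = x³ - 3x + 1
x₀ = -0.13, x₁ = 1.06

Secant formula: x_{n+1} = x_n - f(x_n)(x_n - x_{n-1})/(f(x_n) - f(x_{n-1}))

Iteration 1:
  f(-0.130000) = 1.387803
  f(1.060000) = -0.988984
  x_2 = 1.060000 - (-0.988984)×(1.060000 - (-0.130000))/(-0.988984 - 1.387803)
       = 0.564840
Iteration 2:
  f(1.060000) = -0.988984
  f(0.564840) = -0.514310
  x_3 = 0.564840 - (-0.514310)×(0.564840 - 1.060000)/(-0.514310 - (-0.988984))
       = 0.028332
Iteration 3:
  f(0.564840) = -0.514310
  f(0.028332) = 0.915026
  x_4 = 0.028332 - 0.915026×(0.028332 - 0.564840)/(0.915026 - (-0.514310))
       = 0.371791
Iteration 4:
  f(0.028332) = 0.915026
  f(0.371791) = -0.063981
  x_5 = 0.371791 - (-0.063981)×(0.371791 - 0.028332)/(-0.063981 - 0.915026)
       = 0.349345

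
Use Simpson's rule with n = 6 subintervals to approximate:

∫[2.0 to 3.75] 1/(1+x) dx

f(x) = 1/(1+x)
a = 2.0, b = 3.75, n = 6
h = (b - a)/n = 0.291667

Simpson's rule: (h/3)[f(x₀) + 4f(x₁) + 2f(x₂) + ... + f(xₙ)]

x_0 = 2.0000, f(x_0) = 0.333333, coefficient = 1
x_1 = 2.2917, f(x_1) = 0.303797, coefficient = 4
x_2 = 2.5833, f(x_2) = 0.279070, coefficient = 2
x_3 = 2.8750, f(x_3) = 0.258065, coefficient = 4
x_4 = 3.1667, f(x_4) = 0.240000, coefficient = 2
x_5 = 3.4583, f(x_5) = 0.224299, coefficient = 4
x_6 = 3.7500, f(x_6) = 0.210526, coefficient = 1

I ≈ (0.291667/3) × 4.726643 = 0.459535
Exact value: 0.459532
Error: 0.000002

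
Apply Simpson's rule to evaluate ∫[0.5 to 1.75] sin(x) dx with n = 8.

f(x) = sin(x)
a = 0.5, b = 1.75, n = 8
h = (b - a)/n = 0.156250

Simpson's rule: (h/3)[f(x₀) + 4f(x₁) + 2f(x₂) + ... + f(xₙ)]

x_0 = 0.5000, f(x_0) = 0.479426, coefficient = 1
x_1 = 0.6562, f(x_1) = 0.610150, coefficient = 4
x_2 = 0.8125, f(x_2) = 0.726009, coefficient = 2
x_3 = 0.9688, f(x_3) = 0.824178, coefficient = 4
x_4 = 1.1250, f(x_4) = 0.902268, coefficient = 2
x_5 = 1.2812, f(x_5) = 0.958374, coefficient = 4
x_6 = 1.4375, f(x_6) = 0.991129, coefficient = 2
x_7 = 1.5938, f(x_7) = 0.999737, coefficient = 4
x_8 = 1.7500, f(x_8) = 0.983986, coefficient = 1

I ≈ (0.156250/3) × 20.271977 = 1.055832
Exact value: 1.055829
Error: 0.000004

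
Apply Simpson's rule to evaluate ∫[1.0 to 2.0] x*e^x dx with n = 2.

f(x) = x*e^x
a = 1.0, b = 2.0, n = 2
h = (b - a)/n = 0.500000

Simpson's rule: (h/3)[f(x₀) + 4f(x₁) + 2f(x₂) + ... + f(xₙ)]

x_0 = 1.0000, f(x_0) = 2.718282, coefficient = 1
x_1 = 1.5000, f(x_1) = 6.722534, coefficient = 4
x_2 = 2.0000, f(x_2) = 14.778112, coefficient = 1

I ≈ (0.500000/3) × 44.386528 = 7.397755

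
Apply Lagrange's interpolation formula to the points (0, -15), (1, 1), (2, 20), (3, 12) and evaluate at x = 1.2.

Lagrange interpolation formula:
P(x) = Σ yᵢ × Lᵢ(x)
where Lᵢ(x) = Π_{j≠i} (x - xⱼ)/(xᵢ - xⱼ)

L_0(1.2) = (1.2 - 1)/(0 - 1) × (1.2 - 2)/(0 - 2) × (1.2 - 3)/(0 - 3) = -0.048000
L_1(1.2) = (1.2 - 0)/(1 - 0) × (1.2 - 2)/(1 - 2) × (1.2 - 3)/(1 - 3) = 0.864000
L_2(1.2) = (1.2 - 0)/(2 - 0) × (1.2 - 1)/(2 - 1) × (1.2 - 3)/(2 - 3) = 0.216000
L_3(1.2) = (1.2 - 0)/(3 - 0) × (1.2 - 1)/(3 - 1) × (1.2 - 2)/(3 - 2) = -0.032000

P(1.2) = (-15)×L_0(1.2) + 1×L_1(1.2) + 20×L_2(1.2) + 12×L_3(1.2)
P(1.2) = 5.520000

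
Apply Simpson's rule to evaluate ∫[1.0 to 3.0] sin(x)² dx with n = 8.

f(x) = sin(x)²
a = 1.0, b = 3.0, n = 8
h = (b - a)/n = 0.250000

Simpson's rule: (h/3)[f(x₀) + 4f(x₁) + 2f(x₂) + ... + f(xₙ)]

x_0 = 1.0000, f(x_0) = 0.708073, coefficient = 1
x_1 = 1.2500, f(x_1) = 0.900572, coefficient = 4
x_2 = 1.5000, f(x_2) = 0.994996, coefficient = 2
x_3 = 1.7500, f(x_3) = 0.968228, coefficient = 4
x_4 = 2.0000, f(x_4) = 0.826822, coefficient = 2
x_5 = 2.2500, f(x_5) = 0.605398, coefficient = 4
x_6 = 2.5000, f(x_6) = 0.358169, coefficient = 2
x_7 = 2.7500, f(x_7) = 0.145665, coefficient = 4
x_8 = 3.0000, f(x_8) = 0.019915, coefficient = 1

I ≈ (0.250000/3) × 15.567415 = 1.297285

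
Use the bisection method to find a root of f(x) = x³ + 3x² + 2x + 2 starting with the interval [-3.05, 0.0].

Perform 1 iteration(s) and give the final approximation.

f(x) = x³ + 3x² + 2x + 2
Initial interval: [-3.05, 0.0]

Iteration 1:
  c_1 = (-3.050000 + 0.000000)/2 = -1.525000
  f(c_1) = f(-1.525000) = 2.380297
  f(a) × f(c) < 0, new interval: [-3.050000, -1.525000]

After 1 iteration(s), the approximation is c_1 = -1.525000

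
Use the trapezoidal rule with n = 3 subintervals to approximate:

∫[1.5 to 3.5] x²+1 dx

f(x) = x²+1
a = 1.5, b = 3.5, n = 3
h = (b - a)/n = 0.666667

Trapezoidal rule: (h/2)[f(x₀) + 2f(x₁) + 2f(x₂) + ... + f(xₙ)]

x_0 = 1.5000, f(x_0) = 3.250000, coefficient = 1
x_1 = 2.1667, f(x_1) = 5.694444, coefficient = 2
x_2 = 2.8333, f(x_2) = 9.027778, coefficient = 2
x_3 = 3.5000, f(x_3) = 13.250000, coefficient = 1

I ≈ (0.666667/2) × 45.944444 = 15.314815
Exact value: 15.166667
Error: 0.148148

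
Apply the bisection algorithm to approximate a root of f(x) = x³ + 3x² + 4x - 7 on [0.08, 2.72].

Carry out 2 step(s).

f(x) = x³ + 3x² + 4x - 7
Initial interval: [0.08, 2.72]

Iteration 1:
  c_1 = (0.080000 + 2.720000)/2 = 1.400000
  f(c_1) = f(1.400000) = 7.224000
  f(a) × f(c) < 0, new interval: [0.080000, 1.400000]
Iteration 2:
  c_2 = (0.080000 + 1.400000)/2 = 0.740000
  f(c_2) = f(0.740000) = -1.991976
  f(a) × f(c) ≥ 0, new interval: [0.740000, 1.400000]

After 2 iteration(s), the approximation is c_2 = 0.740000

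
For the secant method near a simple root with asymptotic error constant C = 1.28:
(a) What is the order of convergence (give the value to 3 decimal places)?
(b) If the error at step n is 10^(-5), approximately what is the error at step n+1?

(a) Secant method has superlinear convergence with order φ = (1+√5)/2 ≈ 1.618.
    This means |e_{n+1}| ≈ C|e_n|^1.618.

(b) With |e_n| = 10^(-5) and C = 1.28:
    |e_{n+1}| ≈ 1.28 × (10^(-5))^1.618 = 1.28 × 10^(-8.09)

(a) ≈ 1.618 (golden ratio); (b) |e_{n+1}| ≈ 1.040e-08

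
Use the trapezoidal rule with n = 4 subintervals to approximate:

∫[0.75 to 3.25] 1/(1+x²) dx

f(x) = 1/(1+x²)
a = 0.75, b = 3.25, n = 4
h = (b - a)/n = 0.625000

Trapezoidal rule: (h/2)[f(x₀) + 2f(x₁) + 2f(x₂) + ... + f(xₙ)]

x_0 = 0.7500, f(x_0) = 0.640000, coefficient = 1
x_1 = 1.3750, f(x_1) = 0.345946, coefficient = 2
x_2 = 2.0000, f(x_2) = 0.200000, coefficient = 2
x_3 = 2.6250, f(x_3) = 0.126733, coefficient = 2
x_4 = 3.2500, f(x_4) = 0.086486, coefficient = 1

I ≈ (0.625000/2) × 2.071844 = 0.647451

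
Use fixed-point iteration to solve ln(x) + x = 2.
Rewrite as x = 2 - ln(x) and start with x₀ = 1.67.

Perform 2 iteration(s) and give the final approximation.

Equation: ln(x) + x = 2
Fixed-point form: x = 2 - ln(x)
x₀ = 1.67

x_1 = g(1.670000) = 1.487176
x_2 = g(1.487176) = 1.603121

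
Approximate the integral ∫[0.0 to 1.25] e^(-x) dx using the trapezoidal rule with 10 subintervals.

f(x) = e^(-x)
a = 0.0, b = 1.25, n = 10
h = (b - a)/n = 0.125000

Trapezoidal rule: (h/2)[f(x₀) + 2f(x₁) + 2f(x₂) + ... + f(xₙ)]

x_0 = 0.0000, f(x_0) = 1.000000, coefficient = 1
x_1 = 0.1250, f(x_1) = 0.882497, coefficient = 2
x_2 = 0.2500, f(x_2) = 0.778801, coefficient = 2
x_3 = 0.3750, f(x_3) = 0.687289, coefficient = 2
x_4 = 0.5000, f(x_4) = 0.606531, coefficient = 2
x_5 = 0.6250, f(x_5) = 0.535261, coefficient = 2
x_6 = 0.7500, f(x_6) = 0.472367, coefficient = 2
x_7 = 0.8750, f(x_7) = 0.416862, coefficient = 2
x_8 = 1.0000, f(x_8) = 0.367879, coefficient = 2
x_9 = 1.1250, f(x_9) = 0.324652, coefficient = 2
x_10 = 1.2500, f(x_10) = 0.286505, coefficient = 1

I ≈ (0.125000/2) × 11.430784 = 0.714424
Exact value: 0.713495
Error: 0.000929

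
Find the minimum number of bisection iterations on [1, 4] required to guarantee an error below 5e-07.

We need (b-a)/2^n ≤ 5e-07
(4 - 1)/2^n ≤ 5e-07
3/2^n ≤ 5e-07
2^n ≥ 6000000
n ≥ log₂(6000000) = 22.52
n ≥ 23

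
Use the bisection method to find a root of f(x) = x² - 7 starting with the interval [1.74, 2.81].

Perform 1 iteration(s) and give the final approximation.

f(x) = x² - 7
Initial interval: [1.74, 2.81]

Iteration 1:
  c_1 = (1.740000 + 2.810000)/2 = 2.275000
  f(c_1) = f(2.275000) = -1.824375
  f(a) × f(c) ≥ 0, new interval: [2.275000, 2.810000]

After 1 iteration(s), the approximation is c_1 = 2.275000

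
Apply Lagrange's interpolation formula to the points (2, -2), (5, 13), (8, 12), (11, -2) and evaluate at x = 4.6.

Lagrange interpolation formula:
P(x) = Σ yᵢ × Lᵢ(x)
where Lᵢ(x) = Π_{j≠i} (x - xⱼ)/(xᵢ - xⱼ)

L_0(4.6) = (4.6 - 5)/(2 - 5) × (4.6 - 8)/(2 - 8) × (4.6 - 11)/(2 - 11) = 0.053728
L_1(4.6) = (4.6 - 2)/(5 - 2) × (4.6 - 8)/(5 - 8) × (4.6 - 11)/(5 - 11) = 1.047704
L_2(4.6) = (4.6 - 2)/(8 - 2) × (4.6 - 5)/(8 - 5) × (4.6 - 11)/(8 - 11) = -0.123259
L_3(4.6) = (4.6 - 2)/(11 - 2) × (4.6 - 5)/(11 - 5) × (4.6 - 8)/(11 - 8) = 0.021827

P(4.6) = (-2)×L_0(4.6) + 13×L_1(4.6) + 12×L_2(4.6) + (-2)×L_3(4.6)
P(4.6) = 11.989926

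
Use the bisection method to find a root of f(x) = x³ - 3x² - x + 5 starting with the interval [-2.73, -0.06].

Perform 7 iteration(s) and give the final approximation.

f(x) = x³ - 3x² - x + 5
Initial interval: [-2.73, -0.06]

Iteration 1:
  c_1 = (-2.730000 + (-0.060000))/2 = -1.395000
  f(c_1) = f(-1.395000) = -2.157780
  f(a) × f(c) ≥ 0, new interval: [-1.395000, -0.060000]
Iteration 2:
  c_2 = (-1.395000 + (-0.060000))/2 = -0.727500
  f(c_2) = f(-0.727500) = 3.754697
  f(a) × f(c) < 0, new interval: [-1.395000, -0.727500]
Iteration 3:
  c_3 = (-1.395000 + (-0.727500))/2 = -1.061250
  f(c_3) = f(-1.061250) = 1.487261
  f(a) × f(c) < 0, new interval: [-1.395000, -1.061250]
Iteration 4:
  c_4 = (-1.395000 + (-1.061250))/2 = -1.228125
  f(c_4) = f(-1.228125) = -0.149118
  f(a) × f(c) ≥ 0, new interval: [-1.228125, -1.061250]
Iteration 5:
  c_5 = (-1.228125 + (-1.061250))/2 = -1.144687
  f(c_5) = f(-1.144687) = 0.713864
  f(a) × f(c) < 0, new interval: [-1.228125, -1.144687]
Iteration 6:
  c_6 = (-1.228125 + (-1.144687))/2 = -1.186406
  f(c_6) = f(-1.186406) = 0.293789
  f(a) × f(c) < 0, new interval: [-1.228125, -1.186406]
Iteration 7:
  c_7 = (-1.228125 + (-1.186406))/2 = -1.207266
  f(c_7) = f(-1.207266) = 0.075217
  f(a) × f(c) < 0, new interval: [-1.228125, -1.207266]

After 7 iteration(s), the approximation is c_7 = -1.207266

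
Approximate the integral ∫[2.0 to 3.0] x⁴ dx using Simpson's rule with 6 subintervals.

f(x) = x⁴
a = 2.0, b = 3.0, n = 6
h = (b - a)/n = 0.166667

Simpson's rule: (h/3)[f(x₀) + 4f(x₁) + 2f(x₂) + ... + f(xₙ)]

x_0 = 2.0000, f(x_0) = 16.000000, coefficient = 1
x_1 = 2.1667, f(x_1) = 22.037809, coefficient = 4
x_2 = 2.3333, f(x_2) = 29.641975, coefficient = 2
x_3 = 2.5000, f(x_3) = 39.062500, coefficient = 4
x_4 = 2.6667, f(x_4) = 50.567901, coefficient = 2
x_5 = 2.8333, f(x_5) = 64.445216, coefficient = 4
x_6 = 3.0000, f(x_6) = 81.000000, coefficient = 1

I ≈ (0.166667/3) × 759.601852 = 42.200103
Exact value: 42.200000
Error: 0.000103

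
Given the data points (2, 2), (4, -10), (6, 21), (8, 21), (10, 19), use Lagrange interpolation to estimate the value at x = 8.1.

Lagrange interpolation formula:
P(x) = Σ yᵢ × Lᵢ(x)
where Lᵢ(x) = Π_{j≠i} (x - xⱼ)/(xᵢ - xⱼ)

L_0(8.1) = (8.1 - 4)/(2 - 4) × (8.1 - 6)/(2 - 6) × (8.1 - 8)/(2 - 8) × (8.1 - 10)/(2 - 10) = -0.004260
L_1(8.1) = (8.1 - 2)/(4 - 2) × (8.1 - 6)/(4 - 6) × (8.1 - 8)/(4 - 8) × (8.1 - 10)/(4 - 10) = 0.025353
L_2(8.1) = (8.1 - 2)/(6 - 2) × (8.1 - 4)/(6 - 4) × (8.1 - 8)/(6 - 8) × (8.1 - 10)/(6 - 10) = -0.074248
L_3(8.1) = (8.1 - 2)/(8 - 2) × (8.1 - 4)/(8 - 4) × (8.1 - 6)/(8 - 6) × (8.1 - 10)/(8 - 10) = 1.039478
L_4(8.1) = (8.1 - 2)/(10 - 2) × (8.1 - 4)/(10 - 4) × (8.1 - 6)/(10 - 6) × (8.1 - 8)/(10 - 8) = 0.013677

P(8.1) = 2×L_0(8.1) + (-10)×L_1(8.1) + 21×L_2(8.1) + 21×L_3(8.1) + 19×L_4(8.1)
P(8.1) = 20.267641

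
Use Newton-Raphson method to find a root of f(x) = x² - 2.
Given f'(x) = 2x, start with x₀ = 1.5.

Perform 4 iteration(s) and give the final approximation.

f(x) = x² - 2
f'(x) = 2x
x₀ = 1.5

Newton-Raphson formula: x_{n+1} = x_n - f(x_n)/f'(x_n)

Iteration 1:
  f(1.500000) = 0.250000
  f'(1.500000) = 3.000000
  x_1 = 1.500000 - 0.250000/3.000000 = 1.416667
Iteration 2:
  f(1.416667) = 0.006944
  f'(1.416667) = 2.833333
  x_2 = 1.416667 - 0.006944/2.833333 = 1.414216
Iteration 3:
  f(1.414216) = 0.000006
  f'(1.414216) = 2.828431
  x_3 = 1.414216 - 0.000006/2.828431 = 1.414214
Iteration 4:
  f(1.414214) = 0.000000
  f'(1.414214) = 2.828427
  x_4 = 1.414214 - 0.000000/2.828427 = 1.414214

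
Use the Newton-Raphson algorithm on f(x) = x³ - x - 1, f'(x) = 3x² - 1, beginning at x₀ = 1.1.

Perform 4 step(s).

f(x) = x³ - x - 1
f'(x) = 3x² - 1
x₀ = 1.1

Newton-Raphson formula: x_{n+1} = x_n - f(x_n)/f'(x_n)

Iteration 1:
  f(1.100000) = -0.769000
  f'(1.100000) = 2.630000
  x_1 = 1.100000 - (-0.769000)/2.630000 = 1.392395
Iteration 2:
  f(1.392395) = 0.307132
  f'(1.392395) = 4.816295
  x_2 = 1.392395 - 0.307132/4.816295 = 1.328626
Iteration 3:
  f(1.328626) = 0.016727
  f'(1.328626) = 4.295742
  x_3 = 1.328626 - 0.016727/4.295742 = 1.324732
Iteration 4:
  f(1.324732) = 0.000060
  f'(1.324732) = 4.264746
  x_4 = 1.324732 - 0.000060/4.264746 = 1.324718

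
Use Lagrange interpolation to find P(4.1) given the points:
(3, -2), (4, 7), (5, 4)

Lagrange interpolation formula:
P(x) = Σ yᵢ × Lᵢ(x)
where Lᵢ(x) = Π_{j≠i} (x - xⱼ)/(xᵢ - xⱼ)

L_0(4.1) = (4.1 - 4)/(3 - 4) × (4.1 - 5)/(3 - 5) = -0.045000
L_1(4.1) = (4.1 - 3)/(4 - 3) × (4.1 - 5)/(4 - 5) = 0.990000
L_2(4.1) = (4.1 - 3)/(5 - 3) × (4.1 - 4)/(5 - 4) = 0.055000

P(4.1) = (-2)×L_0(4.1) + 7×L_1(4.1) + 4×L_2(4.1)
P(4.1) = 7.240000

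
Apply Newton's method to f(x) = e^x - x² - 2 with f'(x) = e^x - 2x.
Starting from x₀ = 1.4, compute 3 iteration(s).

f(x) = e^x - x² - 2
f'(x) = e^x - 2x
x₀ = 1.4

Newton-Raphson formula: x_{n+1} = x_n - f(x_n)/f'(x_n)

Iteration 1:
  f(1.400000) = 0.095200
  f'(1.400000) = 1.255200
  x_1 = 1.400000 - 0.095200/1.255200 = 1.324156
Iteration 2:
  f(1.324156) = 0.005622
  f'(1.324156) = 1.110699
  x_2 = 1.324156 - 0.005622/1.110699 = 1.319094
Iteration 3:
  f(1.319094) = 0.000022
  f'(1.319094) = 1.101843
  x_3 = 1.319094 - 0.000022/1.101843 = 1.319074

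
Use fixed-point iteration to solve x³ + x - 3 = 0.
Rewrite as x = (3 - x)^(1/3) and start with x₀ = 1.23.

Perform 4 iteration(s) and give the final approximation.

Equation: x³ + x - 3 = 0
Fixed-point form: x = (3 - x)^(1/3)
x₀ = 1.23

x_1 = g(1.230000) = 1.209645
x_2 = g(1.209645) = 1.214264
x_3 = g(1.214264) = 1.213219
x_4 = g(1.213219) = 1.213455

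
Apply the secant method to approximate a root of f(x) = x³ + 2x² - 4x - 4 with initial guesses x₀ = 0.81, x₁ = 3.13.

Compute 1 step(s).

f(x) = x³ + 2x² - 4x - 4
x₀ = 0.81, x₁ = 3.13

Secant formula: x_{n+1} = x_n - f(x_n)(x_n - x_{n-1})/(f(x_n) - f(x_{n-1}))

Iteration 1:
  f(0.810000) = -5.396359
  f(3.130000) = 33.738097
  x_2 = 3.130000 - 33.738097×(3.130000 - 0.810000)/(33.738097 - (-5.396359))
       = 1.129911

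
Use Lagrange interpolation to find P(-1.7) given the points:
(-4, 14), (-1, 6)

Lagrange interpolation formula:
P(x) = Σ yᵢ × Lᵢ(x)
where Lᵢ(x) = Π_{j≠i} (x - xⱼ)/(xᵢ - xⱼ)

L_0(-1.7) = (-1.7 - (-1))/(-4 - (-1)) = 0.233333
L_1(-1.7) = (-1.7 - (-4))/(-1 - (-4)) = 0.766667

P(-1.7) = 14×L_0(-1.7) + 6×L_1(-1.7)
P(-1.7) = 7.866667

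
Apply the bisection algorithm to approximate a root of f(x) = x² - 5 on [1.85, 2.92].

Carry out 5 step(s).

f(x) = x² - 5
Initial interval: [1.85, 2.92]

Iteration 1:
  c_1 = (1.850000 + 2.920000)/2 = 2.385000
  f(c_1) = f(2.385000) = 0.688225
  f(a) × f(c) < 0, new interval: [1.850000, 2.385000]
Iteration 2:
  c_2 = (1.850000 + 2.385000)/2 = 2.117500
  f(c_2) = f(2.117500) = -0.516194
  f(a) × f(c) ≥ 0, new interval: [2.117500, 2.385000]
Iteration 3:
  c_3 = (2.117500 + 2.385000)/2 = 2.251250
  f(c_3) = f(2.251250) = 0.068127
  f(a) × f(c) < 0, new interval: [2.117500, 2.251250]
Iteration 4:
  c_4 = (2.117500 + 2.251250)/2 = 2.184375
  f(c_4) = f(2.184375) = -0.228506
  f(a) × f(c) ≥ 0, new interval: [2.184375, 2.251250]
Iteration 5:
  c_5 = (2.184375 + 2.251250)/2 = 2.217812
  f(c_5) = f(2.217812) = -0.081308
  f(a) × f(c) ≥ 0, new interval: [2.217812, 2.251250]

After 5 iteration(s), the approximation is c_5 = 2.217812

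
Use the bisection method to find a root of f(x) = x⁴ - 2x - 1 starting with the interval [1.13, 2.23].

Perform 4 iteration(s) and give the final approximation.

f(x) = x⁴ - 2x - 1
Initial interval: [1.13, 2.23]

Iteration 1:
  c_1 = (1.130000 + 2.230000)/2 = 1.680000
  f(c_1) = f(1.680000) = 3.605942
  f(a) × f(c) < 0, new interval: [1.130000, 1.680000]
Iteration 2:
  c_2 = (1.130000 + 1.680000)/2 = 1.405000
  f(c_2) = f(1.405000) = 0.086775
  f(a) × f(c) < 0, new interval: [1.130000, 1.405000]
Iteration 3:
  c_3 = (1.130000 + 1.405000)/2 = 1.267500
  f(c_3) = f(1.267500) = -0.953977
  f(a) × f(c) ≥ 0, new interval: [1.267500, 1.405000]
Iteration 4:
  c_4 = (1.267500 + 1.405000)/2 = 1.336250
  f(c_4) = f(1.336250) = -0.484261
  f(a) × f(c) ≥ 0, new interval: [1.336250, 1.405000]

After 4 iteration(s), the approximation is c_4 = 1.336250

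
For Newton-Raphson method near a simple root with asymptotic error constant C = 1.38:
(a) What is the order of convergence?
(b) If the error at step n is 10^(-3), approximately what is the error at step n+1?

(a) Newton-Raphson has quadratic (order 2) convergence near simple roots.
    This means |e_{n+1}| ≈ C|e_n|².

(b) With |e_n| = 10^(-3) and C = 1.38:
    |e_{n+1}| ≈ 1.38 × (10^(-3))² = 1.38 × 10^(-6)

(a) 2 (quadratic); (b) |e_{n+1}| ≈ 1.380e-06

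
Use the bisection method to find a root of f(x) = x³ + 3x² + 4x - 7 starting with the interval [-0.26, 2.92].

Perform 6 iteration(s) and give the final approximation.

f(x) = x³ + 3x² + 4x - 7
Initial interval: [-0.26, 2.92]

Iteration 1:
  c_1 = (-0.260000 + 2.920000)/2 = 1.330000
  f(c_1) = f(1.330000) = 5.979337
  f(a) × f(c) < 0, new interval: [-0.260000, 1.330000]
Iteration 2:
  c_2 = (-0.260000 + 1.330000)/2 = 0.535000
  f(c_2) = f(0.535000) = -3.848195
  f(a) × f(c) ≥ 0, new interval: [0.535000, 1.330000]
Iteration 3:
  c_3 = (0.535000 + 1.330000)/2 = 0.932500
  f(c_3) = f(0.932500) = 0.149530
  f(a) × f(c) < 0, new interval: [0.535000, 0.932500]
Iteration 4:
  c_4 = (0.535000 + 0.932500)/2 = 0.733750
  f(c_4) = f(0.733750) = -2.054790
  f(a) × f(c) ≥ 0, new interval: [0.733750, 0.932500]
Iteration 5:
  c_5 = (0.733750 + 0.932500)/2 = 0.833125
  f(c_5) = f(0.833125) = -1.006938
  f(a) × f(c) ≥ 0, new interval: [0.833125, 0.932500]
Iteration 6:
  c_6 = (0.833125 + 0.932500)/2 = 0.882813
  f(c_6) = f(0.882813) = -0.442649
  f(a) × f(c) ≥ 0, new interval: [0.882813, 0.932500]

After 6 iteration(s), the approximation is c_6 = 0.882813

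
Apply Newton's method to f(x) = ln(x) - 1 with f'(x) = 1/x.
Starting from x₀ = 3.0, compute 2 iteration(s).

f(x) = ln(x) - 1
f'(x) = 1/x
x₀ = 3.0

Newton-Raphson formula: x_{n+1} = x_n - f(x_n)/f'(x_n)

Iteration 1:
  f(3.000000) = 0.098612
  f'(3.000000) = 0.333333
  x_1 = 3.000000 - 0.098612/0.333333 = 2.704163
Iteration 2:
  f(2.704163) = -0.005208
  f'(2.704163) = 0.369800
  x_2 = 2.704163 - (-0.005208)/0.369800 = 2.718245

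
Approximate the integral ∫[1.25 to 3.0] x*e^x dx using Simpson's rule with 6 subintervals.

f(x) = x*e^x
a = 1.25, b = 3.0, n = 6
h = (b - a)/n = 0.291667

Simpson's rule: (h/3)[f(x₀) + 4f(x₁) + 2f(x₂) + ... + f(xₙ)]

x_0 = 1.2500, f(x_0) = 4.362929, coefficient = 1
x_1 = 1.5417, f(x_1) = 7.203239, coefficient = 4
x_2 = 1.8333, f(x_2) = 11.466952, coefficient = 2
x_3 = 2.1250, f(x_3) = 17.792407, coefficient = 4
x_4 = 2.4167, f(x_4) = 27.087053, coefficient = 2
x_5 = 2.7083, f(x_5) = 40.636504, coefficient = 4
x_6 = 3.0000, f(x_6) = 60.256611, coefficient = 1

I ≈ (0.291667/3) × 404.256147 = 39.302681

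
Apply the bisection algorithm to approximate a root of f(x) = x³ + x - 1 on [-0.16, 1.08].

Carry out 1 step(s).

f(x) = x³ + x - 1
Initial interval: [-0.16, 1.08]

Iteration 1:
  c_1 = (-0.160000 + 1.080000)/2 = 0.460000
  f(c_1) = f(0.460000) = -0.442664
  f(a) × f(c) ≥ 0, new interval: [0.460000, 1.080000]

After 1 iteration(s), the approximation is c_1 = 0.460000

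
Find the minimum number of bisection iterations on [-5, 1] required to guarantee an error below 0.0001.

We need (b-a)/2^n ≤ 0.0001
(1 - (-5))/2^n ≤ 0.0001
6/2^n ≤ 0.0001
2^n ≥ 60000
n ≥ log₂(60000) = 15.87
n ≥ 16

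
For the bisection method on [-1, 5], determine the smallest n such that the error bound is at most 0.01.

We need (b-a)/2^n ≤ 0.01
(5 - (-1))/2^n ≤ 0.01
6/2^n ≤ 0.01
2^n ≥ 600
n ≥ log₂(600) = 9.23
n ≥ 10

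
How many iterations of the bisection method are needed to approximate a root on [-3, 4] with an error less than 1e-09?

We need (b-a)/2^n ≤ 1e-09
(4 - (-3))/2^n ≤ 1e-09
7/2^n ≤ 1e-09
2^n ≥ 7000000000
n ≥ log₂(7000000000) = 32.70
n ≥ 33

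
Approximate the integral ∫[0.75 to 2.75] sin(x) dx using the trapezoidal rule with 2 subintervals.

f(x) = sin(x)
a = 0.75, b = 2.75, n = 2
h = (b - a)/n = 1.000000

Trapezoidal rule: (h/2)[f(x₀) + 2f(x₁) + 2f(x₂) + ... + f(xₙ)]

x_0 = 0.7500, f(x_0) = 0.681639, coefficient = 1
x_1 = 1.7500, f(x_1) = 0.983986, coefficient = 2
x_2 = 2.7500, f(x_2) = 0.381661, coefficient = 1

I ≈ (1.000000/2) × 3.031272 = 1.515636
Exact value: 1.655991
Error: 0.140355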